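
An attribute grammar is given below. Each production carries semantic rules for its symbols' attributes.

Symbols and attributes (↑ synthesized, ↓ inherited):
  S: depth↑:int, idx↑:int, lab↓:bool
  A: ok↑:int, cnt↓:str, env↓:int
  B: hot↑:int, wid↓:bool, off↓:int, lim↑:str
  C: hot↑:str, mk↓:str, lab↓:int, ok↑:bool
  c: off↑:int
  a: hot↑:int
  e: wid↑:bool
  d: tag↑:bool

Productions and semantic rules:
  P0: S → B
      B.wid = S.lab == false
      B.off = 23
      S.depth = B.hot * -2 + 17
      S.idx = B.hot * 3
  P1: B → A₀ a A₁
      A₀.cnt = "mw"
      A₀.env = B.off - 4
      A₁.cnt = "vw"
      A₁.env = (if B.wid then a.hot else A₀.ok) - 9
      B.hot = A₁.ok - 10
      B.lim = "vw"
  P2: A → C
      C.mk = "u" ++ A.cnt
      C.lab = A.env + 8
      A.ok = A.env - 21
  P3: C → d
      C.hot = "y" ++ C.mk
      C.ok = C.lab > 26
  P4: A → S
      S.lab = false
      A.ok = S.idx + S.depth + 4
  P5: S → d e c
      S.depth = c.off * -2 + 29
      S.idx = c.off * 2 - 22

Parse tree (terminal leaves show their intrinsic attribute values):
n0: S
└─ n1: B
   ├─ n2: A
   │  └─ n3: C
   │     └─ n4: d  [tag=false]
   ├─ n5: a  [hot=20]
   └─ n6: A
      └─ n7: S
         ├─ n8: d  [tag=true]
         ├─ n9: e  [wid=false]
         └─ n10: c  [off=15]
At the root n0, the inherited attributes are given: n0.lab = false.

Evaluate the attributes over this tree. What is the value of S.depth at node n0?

1. n0.lab = false  [given at root]
2. n1.wid = true  [S.lab == false]
3. n1.off = 23  [23]
4. n2.cnt = "mw"  ["mw"]
5. n2.env = 19  [B.off - 4]
6. n3.mk = "umw"  ["u" ++ A.cnt]
7. n3.lab = 27  [A.env + 8]
8. n4.tag = false  [terminal]
9. n3.hot = "yumw"  ["y" ++ C.mk]
10. n3.ok = true  [C.lab > 26]
11. n2.ok = -2  [A.env - 21]
12. n5.hot = 20  [terminal]
13. n6.cnt = "vw"  ["vw"]
14. n6.env = 11  [(if B.wid then a.hot else A₀.ok) - 9]
15. n7.lab = false  [false]
16. n8.tag = true  [terminal]
17. n9.wid = false  [terminal]
18. n10.off = 15  [terminal]
19. n7.depth = -1  [c.off * -2 + 29]
20. n7.idx = 8  [c.off * 2 - 22]
21. n6.ok = 11  [S.idx + S.depth + 4]
22. n1.hot = 1  [A₁.ok - 10]
23. n1.lim = "vw"  ["vw"]
24. n0.depth = 15  [B.hot * -2 + 17]
25. n0.idx = 3  [B.hot * 3]

15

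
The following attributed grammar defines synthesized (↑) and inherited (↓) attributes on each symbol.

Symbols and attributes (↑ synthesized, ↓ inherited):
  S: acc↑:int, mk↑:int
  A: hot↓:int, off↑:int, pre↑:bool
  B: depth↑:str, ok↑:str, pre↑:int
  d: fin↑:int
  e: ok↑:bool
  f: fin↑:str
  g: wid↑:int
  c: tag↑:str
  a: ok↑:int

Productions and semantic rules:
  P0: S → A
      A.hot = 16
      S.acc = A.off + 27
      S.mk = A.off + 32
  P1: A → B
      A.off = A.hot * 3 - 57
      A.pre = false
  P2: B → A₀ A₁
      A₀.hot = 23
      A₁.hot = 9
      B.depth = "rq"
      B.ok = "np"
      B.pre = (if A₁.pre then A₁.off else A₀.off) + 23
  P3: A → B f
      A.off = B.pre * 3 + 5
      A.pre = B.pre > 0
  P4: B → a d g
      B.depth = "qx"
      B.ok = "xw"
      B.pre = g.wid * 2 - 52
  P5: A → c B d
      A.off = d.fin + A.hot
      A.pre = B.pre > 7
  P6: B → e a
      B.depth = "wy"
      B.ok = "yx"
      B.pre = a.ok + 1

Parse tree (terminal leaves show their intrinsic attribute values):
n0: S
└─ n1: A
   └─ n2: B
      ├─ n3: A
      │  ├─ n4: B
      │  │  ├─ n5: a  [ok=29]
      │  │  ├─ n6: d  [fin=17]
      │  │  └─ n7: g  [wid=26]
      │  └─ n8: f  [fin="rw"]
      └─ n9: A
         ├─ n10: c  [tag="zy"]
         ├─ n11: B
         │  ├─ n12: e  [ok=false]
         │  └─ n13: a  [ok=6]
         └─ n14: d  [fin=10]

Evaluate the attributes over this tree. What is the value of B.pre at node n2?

28

1. n1.hot = 16  [16]
2. n3.hot = 23  [23]
3. n5.ok = 29  [terminal]
4. n6.fin = 17  [terminal]
5. n7.wid = 26  [terminal]
6. n4.depth = "qx"  ["qx"]
7. n4.ok = "xw"  ["xw"]
8. n4.pre = 0  [g.wid * 2 - 52]
9. n8.fin = "rw"  [terminal]
10. n3.off = 5  [B.pre * 3 + 5]
11. n3.pre = false  [B.pre > 0]
12. n9.hot = 9  [9]
13. n10.tag = "zy"  [terminal]
14. n12.ok = false  [terminal]
15. n13.ok = 6  [terminal]
16. n11.depth = "wy"  ["wy"]
17. n11.ok = "yx"  ["yx"]
18. n11.pre = 7  [a.ok + 1]
19. n14.fin = 10  [terminal]
20. n9.off = 19  [d.fin + A.hot]
21. n9.pre = false  [B.pre > 7]
22. n2.depth = "rq"  ["rq"]
23. n2.ok = "np"  ["np"]
24. n2.pre = 28  [(if A₁.pre then A₁.off else A₀.off) + 23]
25. n1.off = -9  [A.hot * 3 - 57]
26. n1.pre = false  [false]
27. n0.acc = 18  [A.off + 27]
28. n0.mk = 23  [A.off + 32]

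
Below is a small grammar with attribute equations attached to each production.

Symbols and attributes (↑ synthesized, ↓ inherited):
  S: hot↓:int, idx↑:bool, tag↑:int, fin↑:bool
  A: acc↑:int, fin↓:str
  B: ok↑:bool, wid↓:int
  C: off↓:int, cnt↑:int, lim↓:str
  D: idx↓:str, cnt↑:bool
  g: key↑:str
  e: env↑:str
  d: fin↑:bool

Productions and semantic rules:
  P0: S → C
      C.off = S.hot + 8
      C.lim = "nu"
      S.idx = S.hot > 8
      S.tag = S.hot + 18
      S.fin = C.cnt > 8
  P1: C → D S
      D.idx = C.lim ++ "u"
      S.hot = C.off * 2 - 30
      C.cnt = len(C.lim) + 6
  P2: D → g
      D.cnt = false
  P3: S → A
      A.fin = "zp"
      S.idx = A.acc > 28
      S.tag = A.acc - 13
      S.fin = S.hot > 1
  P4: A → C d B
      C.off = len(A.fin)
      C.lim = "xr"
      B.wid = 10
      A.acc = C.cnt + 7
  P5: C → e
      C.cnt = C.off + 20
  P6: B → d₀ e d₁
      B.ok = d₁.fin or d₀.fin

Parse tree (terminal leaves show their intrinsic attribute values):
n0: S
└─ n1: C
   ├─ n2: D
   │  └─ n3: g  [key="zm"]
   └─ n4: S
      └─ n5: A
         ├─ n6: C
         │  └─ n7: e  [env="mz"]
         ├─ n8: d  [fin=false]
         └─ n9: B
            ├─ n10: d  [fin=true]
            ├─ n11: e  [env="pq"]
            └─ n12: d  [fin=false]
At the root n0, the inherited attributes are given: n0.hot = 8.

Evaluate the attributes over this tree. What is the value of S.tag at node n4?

1. n0.hot = 8  [given at root]
2. n1.off = 16  [S.hot + 8]
3. n1.lim = "nu"  ["nu"]
4. n2.idx = "nuu"  [C.lim ++ "u"]
5. n3.key = "zm"  [terminal]
6. n2.cnt = false  [false]
7. n4.hot = 2  [C.off * 2 - 30]
8. n5.fin = "zp"  ["zp"]
9. n6.off = 2  [len(A.fin)]
10. n6.lim = "xr"  ["xr"]
11. n7.env = "mz"  [terminal]
12. n6.cnt = 22  [C.off + 20]
13. n8.fin = false  [terminal]
14. n9.wid = 10  [10]
15. n10.fin = true  [terminal]
16. n11.env = "pq"  [terminal]
17. n12.fin = false  [terminal]
18. n9.ok = true  [d₁.fin or d₀.fin]
19. n5.acc = 29  [C.cnt + 7]
20. n4.idx = true  [A.acc > 28]
21. n4.tag = 16  [A.acc - 13]
22. n4.fin = true  [S.hot > 1]
23. n1.cnt = 8  [len(C.lim) + 6]
24. n0.idx = false  [S.hot > 8]
25. n0.tag = 26  [S.hot + 18]
26. n0.fin = false  [C.cnt > 8]

16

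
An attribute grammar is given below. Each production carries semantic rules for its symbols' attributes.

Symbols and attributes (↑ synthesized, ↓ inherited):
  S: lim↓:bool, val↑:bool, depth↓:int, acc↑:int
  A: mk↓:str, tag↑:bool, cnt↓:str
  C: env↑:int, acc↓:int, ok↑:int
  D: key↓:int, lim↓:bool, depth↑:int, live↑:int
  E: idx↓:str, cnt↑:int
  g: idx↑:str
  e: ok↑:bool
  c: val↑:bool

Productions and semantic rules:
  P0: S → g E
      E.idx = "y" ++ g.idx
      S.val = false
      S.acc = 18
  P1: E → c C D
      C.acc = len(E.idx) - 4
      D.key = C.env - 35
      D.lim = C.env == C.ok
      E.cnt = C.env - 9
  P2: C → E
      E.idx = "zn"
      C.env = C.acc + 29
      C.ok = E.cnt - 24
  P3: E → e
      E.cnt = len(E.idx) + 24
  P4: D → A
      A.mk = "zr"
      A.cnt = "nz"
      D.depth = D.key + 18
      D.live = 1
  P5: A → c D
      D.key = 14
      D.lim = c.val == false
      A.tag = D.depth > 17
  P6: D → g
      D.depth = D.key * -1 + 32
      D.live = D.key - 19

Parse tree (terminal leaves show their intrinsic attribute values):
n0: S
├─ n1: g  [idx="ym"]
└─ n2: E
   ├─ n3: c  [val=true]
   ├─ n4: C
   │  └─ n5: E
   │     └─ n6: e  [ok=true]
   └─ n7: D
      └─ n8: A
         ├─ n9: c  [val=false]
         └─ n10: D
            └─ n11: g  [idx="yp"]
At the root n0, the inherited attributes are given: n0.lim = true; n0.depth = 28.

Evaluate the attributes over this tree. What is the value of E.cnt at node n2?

19

1. n0.lim = true  [given at root]
2. n0.depth = 28  [given at root]
3. n1.idx = "ym"  [terminal]
4. n2.idx = "yym"  ["y" ++ g.idx]
5. n3.val = true  [terminal]
6. n4.acc = -1  [len(E.idx) - 4]
7. n5.idx = "zn"  ["zn"]
8. n6.ok = true  [terminal]
9. n5.cnt = 26  [len(E.idx) + 24]
10. n4.env = 28  [C.acc + 29]
11. n4.ok = 2  [E.cnt - 24]
12. n7.key = -7  [C.env - 35]
13. n7.lim = false  [C.env == C.ok]
14. n8.mk = "zr"  ["zr"]
15. n8.cnt = "nz"  ["nz"]
16. n9.val = false  [terminal]
17. n10.key = 14  [14]
18. n10.lim = true  [c.val == false]
19. n11.idx = "yp"  [terminal]
20. n10.depth = 18  [D.key * -1 + 32]
21. n10.live = -5  [D.key - 19]
22. n8.tag = true  [D.depth > 17]
23. n7.depth = 11  [D.key + 18]
24. n7.live = 1  [1]
25. n2.cnt = 19  [C.env - 9]
26. n0.val = false  [false]
27. n0.acc = 18  [18]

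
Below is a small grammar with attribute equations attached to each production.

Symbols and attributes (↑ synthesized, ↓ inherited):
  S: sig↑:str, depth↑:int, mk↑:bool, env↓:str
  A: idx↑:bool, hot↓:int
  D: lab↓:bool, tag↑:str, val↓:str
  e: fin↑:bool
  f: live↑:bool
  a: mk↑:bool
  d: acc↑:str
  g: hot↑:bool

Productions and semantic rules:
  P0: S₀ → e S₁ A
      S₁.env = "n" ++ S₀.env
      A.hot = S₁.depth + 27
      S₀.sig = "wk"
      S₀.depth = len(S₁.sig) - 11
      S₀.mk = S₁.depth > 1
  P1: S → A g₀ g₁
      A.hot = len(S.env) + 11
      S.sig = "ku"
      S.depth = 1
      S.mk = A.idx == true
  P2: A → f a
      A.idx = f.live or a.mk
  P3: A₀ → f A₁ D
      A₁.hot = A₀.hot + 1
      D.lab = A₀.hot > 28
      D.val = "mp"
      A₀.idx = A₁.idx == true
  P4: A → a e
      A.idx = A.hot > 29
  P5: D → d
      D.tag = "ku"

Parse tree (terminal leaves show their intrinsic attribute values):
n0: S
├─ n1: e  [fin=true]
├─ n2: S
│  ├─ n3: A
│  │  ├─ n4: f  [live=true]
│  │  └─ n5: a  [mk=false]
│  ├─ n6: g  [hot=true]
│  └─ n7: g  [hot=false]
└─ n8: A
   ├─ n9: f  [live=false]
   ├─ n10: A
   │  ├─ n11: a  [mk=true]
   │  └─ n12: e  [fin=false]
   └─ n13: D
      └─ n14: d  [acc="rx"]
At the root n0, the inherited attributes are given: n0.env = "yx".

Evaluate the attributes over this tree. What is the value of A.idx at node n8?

false

1. n0.env = "yx"  [given at root]
2. n1.fin = true  [terminal]
3. n2.env = "nyx"  ["n" ++ S₀.env]
4. n3.hot = 14  [len(S.env) + 11]
5. n4.live = true  [terminal]
6. n5.mk = false  [terminal]
7. n3.idx = true  [f.live or a.mk]
8. n6.hot = true  [terminal]
9. n7.hot = false  [terminal]
10. n2.sig = "ku"  ["ku"]
11. n2.depth = 1  [1]
12. n2.mk = true  [A.idx == true]
13. n8.hot = 28  [S₁.depth + 27]
14. n9.live = false  [terminal]
15. n10.hot = 29  [A₀.hot + 1]
16. n11.mk = true  [terminal]
17. n12.fin = false  [terminal]
18. n10.idx = false  [A.hot > 29]
19. n13.lab = false  [A₀.hot > 28]
20. n13.val = "mp"  ["mp"]
21. n14.acc = "rx"  [terminal]
22. n13.tag = "ku"  ["ku"]
23. n8.idx = false  [A₁.idx == true]
24. n0.sig = "wk"  ["wk"]
25. n0.depth = -9  [len(S₁.sig) - 11]
26. n0.mk = false  [S₁.depth > 1]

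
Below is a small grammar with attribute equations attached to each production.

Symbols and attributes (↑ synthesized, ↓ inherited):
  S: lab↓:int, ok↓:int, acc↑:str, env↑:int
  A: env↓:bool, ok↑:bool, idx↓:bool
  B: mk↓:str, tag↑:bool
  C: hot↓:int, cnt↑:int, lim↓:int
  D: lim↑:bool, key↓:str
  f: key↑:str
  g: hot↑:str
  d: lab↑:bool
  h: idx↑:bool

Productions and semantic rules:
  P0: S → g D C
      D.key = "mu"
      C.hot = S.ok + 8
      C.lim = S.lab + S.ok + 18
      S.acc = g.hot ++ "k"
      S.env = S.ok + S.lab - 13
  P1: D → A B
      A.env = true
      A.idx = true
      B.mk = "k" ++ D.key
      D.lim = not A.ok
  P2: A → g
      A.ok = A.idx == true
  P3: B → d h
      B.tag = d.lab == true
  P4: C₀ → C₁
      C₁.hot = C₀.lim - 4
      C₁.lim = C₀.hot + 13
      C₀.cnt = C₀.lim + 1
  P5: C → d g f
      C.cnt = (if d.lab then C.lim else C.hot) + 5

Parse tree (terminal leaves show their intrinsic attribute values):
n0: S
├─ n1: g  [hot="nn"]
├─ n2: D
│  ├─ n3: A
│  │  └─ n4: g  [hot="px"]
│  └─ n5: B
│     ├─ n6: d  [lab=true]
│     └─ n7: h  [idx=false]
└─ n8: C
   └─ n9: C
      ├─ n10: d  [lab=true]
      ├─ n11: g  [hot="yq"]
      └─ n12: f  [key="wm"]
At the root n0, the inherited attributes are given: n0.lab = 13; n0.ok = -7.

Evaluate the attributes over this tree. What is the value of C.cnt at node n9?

1. n0.lab = 13  [given at root]
2. n0.ok = -7  [given at root]
3. n1.hot = "nn"  [terminal]
4. n2.key = "mu"  ["mu"]
5. n3.env = true  [true]
6. n3.idx = true  [true]
7. n4.hot = "px"  [terminal]
8. n3.ok = true  [A.idx == true]
9. n5.mk = "kmu"  ["k" ++ D.key]
10. n6.lab = true  [terminal]
11. n7.idx = false  [terminal]
12. n5.tag = true  [d.lab == true]
13. n2.lim = false  [not A.ok]
14. n8.hot = 1  [S.ok + 8]
15. n8.lim = 24  [S.lab + S.ok + 18]
16. n9.hot = 20  [C₀.lim - 4]
17. n9.lim = 14  [C₀.hot + 13]
18. n10.lab = true  [terminal]
19. n11.hot = "yq"  [terminal]
20. n12.key = "wm"  [terminal]
21. n9.cnt = 19  [(if d.lab then C.lim else C.hot) + 5]
22. n8.cnt = 25  [C₀.lim + 1]
23. n0.acc = "nnk"  [g.hot ++ "k"]
24. n0.env = -7  [S.ok + S.lab - 13]

19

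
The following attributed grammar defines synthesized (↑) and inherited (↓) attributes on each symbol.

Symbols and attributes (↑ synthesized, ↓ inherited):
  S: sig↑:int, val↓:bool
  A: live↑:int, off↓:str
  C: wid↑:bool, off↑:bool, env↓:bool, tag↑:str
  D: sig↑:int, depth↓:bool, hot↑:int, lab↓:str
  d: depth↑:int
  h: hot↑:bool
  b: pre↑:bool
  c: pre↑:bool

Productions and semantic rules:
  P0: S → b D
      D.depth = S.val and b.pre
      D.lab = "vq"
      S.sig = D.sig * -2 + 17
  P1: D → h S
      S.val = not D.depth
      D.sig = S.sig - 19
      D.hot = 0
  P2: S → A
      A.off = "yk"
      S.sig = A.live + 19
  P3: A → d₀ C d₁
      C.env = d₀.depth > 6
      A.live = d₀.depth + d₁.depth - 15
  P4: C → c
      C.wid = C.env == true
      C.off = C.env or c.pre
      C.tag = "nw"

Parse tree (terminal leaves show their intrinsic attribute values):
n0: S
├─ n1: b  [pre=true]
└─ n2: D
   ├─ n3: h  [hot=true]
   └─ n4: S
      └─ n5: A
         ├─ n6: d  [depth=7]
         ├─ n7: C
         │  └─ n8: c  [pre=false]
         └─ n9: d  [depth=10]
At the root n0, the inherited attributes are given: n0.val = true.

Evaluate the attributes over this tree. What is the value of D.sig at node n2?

1. n0.val = true  [given at root]
2. n1.pre = true  [terminal]
3. n2.depth = true  [S.val and b.pre]
4. n2.lab = "vq"  ["vq"]
5. n3.hot = true  [terminal]
6. n4.val = false  [not D.depth]
7. n5.off = "yk"  ["yk"]
8. n6.depth = 7  [terminal]
9. n7.env = true  [d₀.depth > 6]
10. n8.pre = false  [terminal]
11. n7.wid = true  [C.env == true]
12. n7.off = true  [C.env or c.pre]
13. n7.tag = "nw"  ["nw"]
14. n9.depth = 10  [terminal]
15. n5.live = 2  [d₀.depth + d₁.depth - 15]
16. n4.sig = 21  [A.live + 19]
17. n2.sig = 2  [S.sig - 19]
18. n2.hot = 0  [0]
19. n0.sig = 13  [D.sig * -2 + 17]

2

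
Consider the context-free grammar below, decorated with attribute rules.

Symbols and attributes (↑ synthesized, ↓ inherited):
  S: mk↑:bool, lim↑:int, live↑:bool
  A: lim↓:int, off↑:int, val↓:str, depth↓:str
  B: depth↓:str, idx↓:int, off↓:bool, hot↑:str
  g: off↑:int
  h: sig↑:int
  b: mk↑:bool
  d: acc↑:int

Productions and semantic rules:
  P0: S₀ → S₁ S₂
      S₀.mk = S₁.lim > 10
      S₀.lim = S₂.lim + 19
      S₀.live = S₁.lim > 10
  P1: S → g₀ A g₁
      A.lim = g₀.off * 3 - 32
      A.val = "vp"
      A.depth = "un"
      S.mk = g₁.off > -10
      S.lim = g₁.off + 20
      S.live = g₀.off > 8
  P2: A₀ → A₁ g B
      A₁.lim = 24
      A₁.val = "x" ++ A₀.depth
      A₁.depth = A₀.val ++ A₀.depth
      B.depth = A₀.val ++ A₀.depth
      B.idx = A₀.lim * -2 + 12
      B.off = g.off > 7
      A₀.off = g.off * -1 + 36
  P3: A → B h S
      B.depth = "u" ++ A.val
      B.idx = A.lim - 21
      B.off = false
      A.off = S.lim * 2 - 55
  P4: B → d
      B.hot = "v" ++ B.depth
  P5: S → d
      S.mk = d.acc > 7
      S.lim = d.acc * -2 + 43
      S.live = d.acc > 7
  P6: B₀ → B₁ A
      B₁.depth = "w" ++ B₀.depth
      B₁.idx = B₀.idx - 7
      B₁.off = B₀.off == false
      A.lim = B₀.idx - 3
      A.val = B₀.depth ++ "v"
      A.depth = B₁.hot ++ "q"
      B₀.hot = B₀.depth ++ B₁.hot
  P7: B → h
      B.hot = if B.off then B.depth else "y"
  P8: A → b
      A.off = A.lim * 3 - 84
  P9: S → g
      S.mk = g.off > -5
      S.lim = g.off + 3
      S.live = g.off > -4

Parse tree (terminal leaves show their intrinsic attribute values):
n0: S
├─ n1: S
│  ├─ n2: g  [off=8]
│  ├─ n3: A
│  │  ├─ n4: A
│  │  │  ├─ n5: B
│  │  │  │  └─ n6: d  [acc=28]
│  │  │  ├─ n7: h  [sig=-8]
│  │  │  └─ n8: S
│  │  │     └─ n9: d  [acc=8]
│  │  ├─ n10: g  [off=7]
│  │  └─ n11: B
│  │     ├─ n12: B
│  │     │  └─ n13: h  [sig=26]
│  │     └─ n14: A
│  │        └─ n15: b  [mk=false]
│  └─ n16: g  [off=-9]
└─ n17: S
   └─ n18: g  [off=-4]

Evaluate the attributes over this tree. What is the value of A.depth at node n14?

1. n2.off = 8  [terminal]
2. n3.lim = -8  [g₀.off * 3 - 32]
3. n3.val = "vp"  ["vp"]
4. n3.depth = "un"  ["un"]
5. n4.lim = 24  [24]
6. n4.val = "xun"  ["x" ++ A₀.depth]
7. n4.depth = "vpun"  [A₀.val ++ A₀.depth]
8. n5.depth = "uxun"  ["u" ++ A.val]
9. n5.idx = 3  [A.lim - 21]
10. n5.off = false  [false]
11. n6.acc = 28  [terminal]
12. n5.hot = "vuxun"  ["v" ++ B.depth]
13. n7.sig = -8  [terminal]
14. n9.acc = 8  [terminal]
15. n8.mk = true  [d.acc > 7]
16. n8.lim = 27  [d.acc * -2 + 43]
17. n8.live = true  [d.acc > 7]
18. n4.off = -1  [S.lim * 2 - 55]
19. n10.off = 7  [terminal]
20. n11.depth = "vpun"  [A₀.val ++ A₀.depth]
21. n11.idx = 28  [A₀.lim * -2 + 12]
22. n11.off = false  [g.off > 7]
23. n12.depth = "wvpun"  ["w" ++ B₀.depth]
24. n12.idx = 21  [B₀.idx - 7]
25. n12.off = true  [B₀.off == false]
26. n13.sig = 26  [terminal]
27. n12.hot = "wvpun"  [if B.off then B.depth else "y"]
28. n14.lim = 25  [B₀.idx - 3]
29. n14.val = "vpunv"  [B₀.depth ++ "v"]
30. n14.depth = "wvpunq"  [B₁.hot ++ "q"]
31. n15.mk = false  [terminal]
32. n14.off = -9  [A.lim * 3 - 84]
33. n11.hot = "vpunwvpun"  [B₀.depth ++ B₁.hot]
34. n3.off = 29  [g.off * -1 + 36]
35. n16.off = -9  [terminal]
36. n1.mk = true  [g₁.off > -10]
37. n1.lim = 11  [g₁.off + 20]
38. n1.live = false  [g₀.off > 8]
39. n18.off = -4  [terminal]
40. n17.mk = true  [g.off > -5]
41. n17.lim = -1  [g.off + 3]
42. n17.live = false  [g.off > -4]
43. n0.mk = true  [S₁.lim > 10]
44. n0.lim = 18  [S₂.lim + 19]
45. n0.live = true  [S₁.lim > 10]

"wvpunq"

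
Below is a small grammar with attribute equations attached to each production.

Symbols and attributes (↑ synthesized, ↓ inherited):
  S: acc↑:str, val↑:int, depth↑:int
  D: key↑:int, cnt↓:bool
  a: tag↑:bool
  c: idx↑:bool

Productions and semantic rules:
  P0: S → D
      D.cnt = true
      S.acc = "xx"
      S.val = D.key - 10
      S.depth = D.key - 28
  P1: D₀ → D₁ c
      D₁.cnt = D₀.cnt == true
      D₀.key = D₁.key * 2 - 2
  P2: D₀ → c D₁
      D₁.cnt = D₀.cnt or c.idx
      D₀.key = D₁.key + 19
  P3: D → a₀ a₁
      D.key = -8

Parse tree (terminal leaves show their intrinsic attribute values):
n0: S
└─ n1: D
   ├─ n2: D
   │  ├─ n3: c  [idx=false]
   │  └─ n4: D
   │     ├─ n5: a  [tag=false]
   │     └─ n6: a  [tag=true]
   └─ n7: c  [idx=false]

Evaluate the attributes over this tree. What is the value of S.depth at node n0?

1. n1.cnt = true  [true]
2. n2.cnt = true  [D₀.cnt == true]
3. n3.idx = false  [terminal]
4. n4.cnt = true  [D₀.cnt or c.idx]
5. n5.tag = false  [terminal]
6. n6.tag = true  [terminal]
7. n4.key = -8  [-8]
8. n2.key = 11  [D₁.key + 19]
9. n7.idx = false  [terminal]
10. n1.key = 20  [D₁.key * 2 - 2]
11. n0.acc = "xx"  ["xx"]
12. n0.val = 10  [D.key - 10]
13. n0.depth = -8  [D.key - 28]

-8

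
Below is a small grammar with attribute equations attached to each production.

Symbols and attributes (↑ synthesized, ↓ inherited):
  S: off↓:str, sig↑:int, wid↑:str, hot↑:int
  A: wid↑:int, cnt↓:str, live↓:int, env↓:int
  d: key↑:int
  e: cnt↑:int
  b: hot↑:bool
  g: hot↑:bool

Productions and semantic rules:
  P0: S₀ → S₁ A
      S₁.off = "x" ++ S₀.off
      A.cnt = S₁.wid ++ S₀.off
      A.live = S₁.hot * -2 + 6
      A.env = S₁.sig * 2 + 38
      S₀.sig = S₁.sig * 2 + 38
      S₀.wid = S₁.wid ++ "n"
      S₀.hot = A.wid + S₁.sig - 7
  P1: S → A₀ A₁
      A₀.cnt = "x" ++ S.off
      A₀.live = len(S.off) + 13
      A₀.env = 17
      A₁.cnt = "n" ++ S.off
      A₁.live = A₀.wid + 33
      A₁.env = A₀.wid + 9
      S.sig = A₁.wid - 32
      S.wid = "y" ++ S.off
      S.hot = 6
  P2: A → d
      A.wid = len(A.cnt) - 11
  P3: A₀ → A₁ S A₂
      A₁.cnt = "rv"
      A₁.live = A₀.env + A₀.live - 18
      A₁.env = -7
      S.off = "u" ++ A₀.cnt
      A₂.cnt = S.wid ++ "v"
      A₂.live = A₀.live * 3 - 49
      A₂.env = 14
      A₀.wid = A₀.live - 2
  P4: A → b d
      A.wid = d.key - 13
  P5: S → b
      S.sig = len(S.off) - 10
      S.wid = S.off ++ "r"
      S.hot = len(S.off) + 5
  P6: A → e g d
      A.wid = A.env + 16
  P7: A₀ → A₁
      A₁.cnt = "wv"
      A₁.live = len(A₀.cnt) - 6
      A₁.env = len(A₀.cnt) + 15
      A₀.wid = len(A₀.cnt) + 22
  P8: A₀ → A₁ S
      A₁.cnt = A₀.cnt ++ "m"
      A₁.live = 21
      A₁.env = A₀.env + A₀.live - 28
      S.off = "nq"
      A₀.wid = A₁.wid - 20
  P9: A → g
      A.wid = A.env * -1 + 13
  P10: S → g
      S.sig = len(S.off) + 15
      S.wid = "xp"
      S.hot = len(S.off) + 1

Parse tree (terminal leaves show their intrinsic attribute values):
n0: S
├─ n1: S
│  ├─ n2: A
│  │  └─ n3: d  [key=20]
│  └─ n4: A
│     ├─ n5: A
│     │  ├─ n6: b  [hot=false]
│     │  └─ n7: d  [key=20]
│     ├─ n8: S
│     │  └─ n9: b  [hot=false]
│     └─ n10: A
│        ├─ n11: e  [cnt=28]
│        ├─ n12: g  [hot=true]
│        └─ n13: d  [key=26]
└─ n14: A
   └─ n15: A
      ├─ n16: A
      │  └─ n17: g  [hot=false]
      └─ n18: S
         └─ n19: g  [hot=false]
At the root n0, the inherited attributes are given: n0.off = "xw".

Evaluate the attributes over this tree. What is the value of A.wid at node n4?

1. n0.off = "xw"  [given at root]
2. n1.off = "xxw"  ["x" ++ S₀.off]
3. n2.cnt = "xxxw"  ["x" ++ S.off]
4. n2.live = 16  [len(S.off) + 13]
5. n2.env = 17  [17]
6. n3.key = 20  [terminal]
7. n2.wid = -7  [len(A.cnt) - 11]
8. n4.cnt = "nxxw"  ["n" ++ S.off]
9. n4.live = 26  [A₀.wid + 33]
10. n4.env = 2  [A₀.wid + 9]
11. n5.cnt = "rv"  ["rv"]
12. n5.live = 10  [A₀.env + A₀.live - 18]
13. n5.env = -7  [-7]
14. n6.hot = false  [terminal]
15. n7.key = 20  [terminal]
16. n5.wid = 7  [d.key - 13]
17. n8.off = "unxxw"  ["u" ++ A₀.cnt]
18. n9.hot = false  [terminal]
19. n8.sig = -5  [len(S.off) - 10]
20. n8.wid = "unxxwr"  [S.off ++ "r"]
21. n8.hot = 10  [len(S.off) + 5]
22. n10.cnt = "unxxwrv"  [S.wid ++ "v"]
23. n10.live = 29  [A₀.live * 3 - 49]
24. n10.env = 14  [14]
25. n11.cnt = 28  [terminal]
26. n12.hot = true  [terminal]
27. n13.key = 26  [terminal]
28. n10.wid = 30  [A.env + 16]
29. n4.wid = 24  [A₀.live - 2]
30. n1.sig = -8  [A₁.wid - 32]
31. n1.wid = "yxxw"  ["y" ++ S.off]
32. n1.hot = 6  [6]
33. n14.cnt = "yxxwxw"  [S₁.wid ++ S₀.off]
34. n14.live = -6  [S₁.hot * -2 + 6]
35. n14.env = 22  [S₁.sig * 2 + 38]
36. n15.cnt = "wv"  ["wv"]
37. n15.live = 0  [len(A₀.cnt) - 6]
38. n15.env = 21  [len(A₀.cnt) + 15]
39. n16.cnt = "wvm"  [A₀.cnt ++ "m"]
40. n16.live = 21  [21]
41. n16.env = -7  [A₀.env + A₀.live - 28]
42. n17.hot = false  [terminal]
43. n16.wid = 20  [A.env * -1 + 13]
44. n18.off = "nq"  ["nq"]
45. n19.hot = false  [terminal]
46. n18.sig = 17  [len(S.off) + 15]
47. n18.wid = "xp"  ["xp"]
48. n18.hot = 3  [len(S.off) + 1]
49. n15.wid = 0  [A₁.wid - 20]
50. n14.wid = 28  [len(A₀.cnt) + 22]
51. n0.sig = 22  [S₁.sig * 2 + 38]
52. n0.wid = "yxxwn"  [S₁.wid ++ "n"]
53. n0.hot = 13  [A.wid + S₁.sig - 7]

24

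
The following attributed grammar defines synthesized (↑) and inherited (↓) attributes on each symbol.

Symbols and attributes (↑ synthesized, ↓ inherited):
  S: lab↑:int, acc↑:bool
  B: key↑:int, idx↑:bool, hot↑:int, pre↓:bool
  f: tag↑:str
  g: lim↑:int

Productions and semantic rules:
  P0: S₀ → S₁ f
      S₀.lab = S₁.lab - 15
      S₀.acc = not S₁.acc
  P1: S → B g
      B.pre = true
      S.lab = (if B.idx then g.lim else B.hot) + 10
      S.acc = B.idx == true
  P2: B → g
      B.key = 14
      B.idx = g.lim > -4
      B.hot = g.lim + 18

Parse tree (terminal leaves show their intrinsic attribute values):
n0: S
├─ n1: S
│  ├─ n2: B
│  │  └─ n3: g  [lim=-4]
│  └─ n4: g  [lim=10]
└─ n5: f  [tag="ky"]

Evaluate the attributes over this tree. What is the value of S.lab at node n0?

9

1. n2.pre = true  [true]
2. n3.lim = -4  [terminal]
3. n2.key = 14  [14]
4. n2.idx = false  [g.lim > -4]
5. n2.hot = 14  [g.lim + 18]
6. n4.lim = 10  [terminal]
7. n1.lab = 24  [(if B.idx then g.lim else B.hot) + 10]
8. n1.acc = false  [B.idx == true]
9. n5.tag = "ky"  [terminal]
10. n0.lab = 9  [S₁.lab - 15]
11. n0.acc = true  [not S₁.acc]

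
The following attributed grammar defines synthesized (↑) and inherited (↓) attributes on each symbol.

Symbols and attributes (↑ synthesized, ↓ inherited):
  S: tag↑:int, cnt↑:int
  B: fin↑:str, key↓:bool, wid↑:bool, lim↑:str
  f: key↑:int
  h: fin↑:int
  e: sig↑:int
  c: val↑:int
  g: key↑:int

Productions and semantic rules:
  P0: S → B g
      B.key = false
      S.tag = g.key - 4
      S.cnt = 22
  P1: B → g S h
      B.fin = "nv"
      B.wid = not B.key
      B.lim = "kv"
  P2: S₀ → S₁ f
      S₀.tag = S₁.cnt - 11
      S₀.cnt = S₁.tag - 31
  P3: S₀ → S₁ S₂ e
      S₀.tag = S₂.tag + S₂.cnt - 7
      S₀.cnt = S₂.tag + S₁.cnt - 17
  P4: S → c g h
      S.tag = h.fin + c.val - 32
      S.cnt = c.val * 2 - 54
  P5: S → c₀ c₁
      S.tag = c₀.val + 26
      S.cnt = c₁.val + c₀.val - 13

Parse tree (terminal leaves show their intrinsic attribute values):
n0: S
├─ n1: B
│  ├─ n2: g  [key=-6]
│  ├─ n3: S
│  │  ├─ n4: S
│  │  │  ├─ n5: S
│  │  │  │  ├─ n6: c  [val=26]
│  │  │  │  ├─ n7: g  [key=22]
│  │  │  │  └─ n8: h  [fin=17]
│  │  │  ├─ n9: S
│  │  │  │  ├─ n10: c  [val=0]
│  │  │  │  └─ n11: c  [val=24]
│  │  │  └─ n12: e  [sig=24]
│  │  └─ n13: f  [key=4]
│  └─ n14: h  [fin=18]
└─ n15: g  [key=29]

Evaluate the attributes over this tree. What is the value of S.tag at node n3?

1. n1.key = false  [false]
2. n2.key = -6  [terminal]
3. n6.val = 26  [terminal]
4. n7.key = 22  [terminal]
5. n8.fin = 17  [terminal]
6. n5.tag = 11  [h.fin + c.val - 32]
7. n5.cnt = -2  [c.val * 2 - 54]
8. n10.val = 0  [terminal]
9. n11.val = 24  [terminal]
10. n9.tag = 26  [c₀.val + 26]
11. n9.cnt = 11  [c₁.val + c₀.val - 13]
12. n12.sig = 24  [terminal]
13. n4.tag = 30  [S₂.tag + S₂.cnt - 7]
14. n4.cnt = 7  [S₂.tag + S₁.cnt - 17]
15. n13.key = 4  [terminal]
16. n3.tag = -4  [S₁.cnt - 11]
17. n3.cnt = -1  [S₁.tag - 31]
18. n14.fin = 18  [terminal]
19. n1.fin = "nv"  ["nv"]
20. n1.wid = true  [not B.key]
21. n1.lim = "kv"  ["kv"]
22. n15.key = 29  [terminal]
23. n0.tag = 25  [g.key - 4]
24. n0.cnt = 22  [22]

-4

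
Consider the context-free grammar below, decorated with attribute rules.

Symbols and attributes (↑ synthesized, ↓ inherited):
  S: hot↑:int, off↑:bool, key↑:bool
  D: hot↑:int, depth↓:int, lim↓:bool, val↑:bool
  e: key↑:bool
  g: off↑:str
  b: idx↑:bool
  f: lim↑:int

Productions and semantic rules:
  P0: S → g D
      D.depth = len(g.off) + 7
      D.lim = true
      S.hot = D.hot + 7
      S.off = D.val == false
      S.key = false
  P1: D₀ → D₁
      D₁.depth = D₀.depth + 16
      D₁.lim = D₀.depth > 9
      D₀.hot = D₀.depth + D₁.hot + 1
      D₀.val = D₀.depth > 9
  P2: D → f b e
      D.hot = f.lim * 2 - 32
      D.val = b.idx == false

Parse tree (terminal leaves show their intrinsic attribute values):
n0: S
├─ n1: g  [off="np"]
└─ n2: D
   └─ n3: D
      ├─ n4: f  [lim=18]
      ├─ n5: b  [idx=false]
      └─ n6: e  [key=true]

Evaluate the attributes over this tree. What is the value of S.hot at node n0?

21

1. n1.off = "np"  [terminal]
2. n2.depth = 9  [len(g.off) + 7]
3. n2.lim = true  [true]
4. n3.depth = 25  [D₀.depth + 16]
5. n3.lim = false  [D₀.depth > 9]
6. n4.lim = 18  [terminal]
7. n5.idx = false  [terminal]
8. n6.key = true  [terminal]
9. n3.hot = 4  [f.lim * 2 - 32]
10. n3.val = true  [b.idx == false]
11. n2.hot = 14  [D₀.depth + D₁.hot + 1]
12. n2.val = false  [D₀.depth > 9]
13. n0.hot = 21  [D.hot + 7]
14. n0.off = true  [D.val == false]
15. n0.key = false  [false]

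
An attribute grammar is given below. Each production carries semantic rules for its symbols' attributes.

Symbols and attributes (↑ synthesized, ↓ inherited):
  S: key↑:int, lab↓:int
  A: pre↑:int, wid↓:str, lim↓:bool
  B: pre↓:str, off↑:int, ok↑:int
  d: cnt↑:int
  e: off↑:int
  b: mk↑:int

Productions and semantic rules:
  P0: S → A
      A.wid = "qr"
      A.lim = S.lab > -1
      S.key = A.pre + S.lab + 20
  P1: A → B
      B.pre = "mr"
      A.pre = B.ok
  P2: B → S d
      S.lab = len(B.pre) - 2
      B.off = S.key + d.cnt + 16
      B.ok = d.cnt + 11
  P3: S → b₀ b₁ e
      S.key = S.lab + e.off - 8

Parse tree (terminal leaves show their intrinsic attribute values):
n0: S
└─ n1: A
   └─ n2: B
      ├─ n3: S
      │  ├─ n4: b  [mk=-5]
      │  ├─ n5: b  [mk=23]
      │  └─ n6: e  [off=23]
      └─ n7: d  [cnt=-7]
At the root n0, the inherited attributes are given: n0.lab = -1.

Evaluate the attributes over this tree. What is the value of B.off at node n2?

1. n0.lab = -1  [given at root]
2. n1.wid = "qr"  ["qr"]
3. n1.lim = false  [S.lab > -1]
4. n2.pre = "mr"  ["mr"]
5. n3.lab = 0  [len(B.pre) - 2]
6. n4.mk = -5  [terminal]
7. n5.mk = 23  [terminal]
8. n6.off = 23  [terminal]
9. n3.key = 15  [S.lab + e.off - 8]
10. n7.cnt = -7  [terminal]
11. n2.off = 24  [S.key + d.cnt + 16]
12. n2.ok = 4  [d.cnt + 11]
13. n1.pre = 4  [B.ok]
14. n0.key = 23  [A.pre + S.lab + 20]

24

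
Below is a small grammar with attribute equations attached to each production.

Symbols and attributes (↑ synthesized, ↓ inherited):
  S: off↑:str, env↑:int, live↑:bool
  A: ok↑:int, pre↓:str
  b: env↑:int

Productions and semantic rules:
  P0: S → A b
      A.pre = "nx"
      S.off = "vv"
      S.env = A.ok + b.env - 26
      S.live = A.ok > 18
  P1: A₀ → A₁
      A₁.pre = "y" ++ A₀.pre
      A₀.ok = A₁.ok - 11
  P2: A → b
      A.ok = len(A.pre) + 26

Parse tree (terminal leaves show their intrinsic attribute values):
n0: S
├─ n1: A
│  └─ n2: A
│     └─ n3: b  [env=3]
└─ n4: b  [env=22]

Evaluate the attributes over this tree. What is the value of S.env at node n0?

14

1. n1.pre = "nx"  ["nx"]
2. n2.pre = "ynx"  ["y" ++ A₀.pre]
3. n3.env = 3  [terminal]
4. n2.ok = 29  [len(A.pre) + 26]
5. n1.ok = 18  [A₁.ok - 11]
6. n4.env = 22  [terminal]
7. n0.off = "vv"  ["vv"]
8. n0.env = 14  [A.ok + b.env - 26]
9. n0.live = false  [A.ok > 18]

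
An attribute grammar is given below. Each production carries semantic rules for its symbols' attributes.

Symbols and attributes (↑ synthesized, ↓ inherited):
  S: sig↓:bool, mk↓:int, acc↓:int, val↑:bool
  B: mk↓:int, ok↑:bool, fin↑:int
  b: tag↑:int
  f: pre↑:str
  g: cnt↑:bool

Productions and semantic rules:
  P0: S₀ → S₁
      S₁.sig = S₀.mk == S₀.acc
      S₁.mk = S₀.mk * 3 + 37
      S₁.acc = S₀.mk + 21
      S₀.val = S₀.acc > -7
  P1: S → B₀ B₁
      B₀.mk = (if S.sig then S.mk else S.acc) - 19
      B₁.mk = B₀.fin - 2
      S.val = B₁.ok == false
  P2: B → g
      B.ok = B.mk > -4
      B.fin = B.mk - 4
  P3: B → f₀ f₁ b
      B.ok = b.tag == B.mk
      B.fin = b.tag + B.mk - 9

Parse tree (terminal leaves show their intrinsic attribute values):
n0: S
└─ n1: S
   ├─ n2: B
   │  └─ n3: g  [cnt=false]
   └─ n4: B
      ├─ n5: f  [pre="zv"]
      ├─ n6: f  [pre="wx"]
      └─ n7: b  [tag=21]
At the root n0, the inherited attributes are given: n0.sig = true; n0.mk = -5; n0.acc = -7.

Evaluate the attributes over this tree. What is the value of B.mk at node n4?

-9

1. n0.sig = true  [given at root]
2. n0.mk = -5  [given at root]
3. n0.acc = -7  [given at root]
4. n1.sig = false  [S₀.mk == S₀.acc]
5. n1.mk = 22  [S₀.mk * 3 + 37]
6. n1.acc = 16  [S₀.mk + 21]
7. n2.mk = -3  [(if S.sig then S.mk else S.acc) - 19]
8. n3.cnt = false  [terminal]
9. n2.ok = true  [B.mk > -4]
10. n2.fin = -7  [B.mk - 4]
11. n4.mk = -9  [B₀.fin - 2]
12. n5.pre = "zv"  [terminal]
13. n6.pre = "wx"  [terminal]
14. n7.tag = 21  [terminal]
15. n4.ok = false  [b.tag == B.mk]
16. n4.fin = 3  [b.tag + B.mk - 9]
17. n1.val = true  [B₁.ok == false]
18. n0.val = false  [S₀.acc > -7]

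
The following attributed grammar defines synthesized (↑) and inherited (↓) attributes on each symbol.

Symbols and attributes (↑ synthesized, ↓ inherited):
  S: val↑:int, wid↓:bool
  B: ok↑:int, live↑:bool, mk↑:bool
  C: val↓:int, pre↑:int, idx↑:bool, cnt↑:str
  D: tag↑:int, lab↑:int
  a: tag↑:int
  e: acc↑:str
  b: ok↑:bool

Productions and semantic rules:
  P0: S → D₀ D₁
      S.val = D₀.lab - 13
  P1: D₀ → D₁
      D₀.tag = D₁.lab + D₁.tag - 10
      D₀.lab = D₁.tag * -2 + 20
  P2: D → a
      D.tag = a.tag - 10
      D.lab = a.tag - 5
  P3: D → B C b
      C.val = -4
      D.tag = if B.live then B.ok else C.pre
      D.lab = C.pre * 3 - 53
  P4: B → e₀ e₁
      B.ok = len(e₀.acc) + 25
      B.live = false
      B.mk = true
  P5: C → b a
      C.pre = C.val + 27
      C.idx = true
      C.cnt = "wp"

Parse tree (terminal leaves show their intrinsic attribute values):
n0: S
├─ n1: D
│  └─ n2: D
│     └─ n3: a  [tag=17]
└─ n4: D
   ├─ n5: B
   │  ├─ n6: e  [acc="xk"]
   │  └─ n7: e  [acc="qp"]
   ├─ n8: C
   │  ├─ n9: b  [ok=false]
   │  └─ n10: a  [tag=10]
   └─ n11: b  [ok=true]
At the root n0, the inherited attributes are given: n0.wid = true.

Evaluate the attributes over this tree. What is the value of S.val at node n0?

-7

1. n0.wid = true  [given at root]
2. n3.tag = 17  [terminal]
3. n2.tag = 7  [a.tag - 10]
4. n2.lab = 12  [a.tag - 5]
5. n1.tag = 9  [D₁.lab + D₁.tag - 10]
6. n1.lab = 6  [D₁.tag * -2 + 20]
7. n6.acc = "xk"  [terminal]
8. n7.acc = "qp"  [terminal]
9. n5.ok = 27  [len(e₀.acc) + 25]
10. n5.live = false  [false]
11. n5.mk = true  [true]
12. n8.val = -4  [-4]
13. n9.ok = false  [terminal]
14. n10.tag = 10  [terminal]
15. n8.pre = 23  [C.val + 27]
16. n8.idx = true  [true]
17. n8.cnt = "wp"  ["wp"]
18. n11.ok = true  [terminal]
19. n4.tag = 23  [if B.live then B.ok else C.pre]
20. n4.lab = 16  [C.pre * 3 - 53]
21. n0.val = -7  [D₀.lab - 13]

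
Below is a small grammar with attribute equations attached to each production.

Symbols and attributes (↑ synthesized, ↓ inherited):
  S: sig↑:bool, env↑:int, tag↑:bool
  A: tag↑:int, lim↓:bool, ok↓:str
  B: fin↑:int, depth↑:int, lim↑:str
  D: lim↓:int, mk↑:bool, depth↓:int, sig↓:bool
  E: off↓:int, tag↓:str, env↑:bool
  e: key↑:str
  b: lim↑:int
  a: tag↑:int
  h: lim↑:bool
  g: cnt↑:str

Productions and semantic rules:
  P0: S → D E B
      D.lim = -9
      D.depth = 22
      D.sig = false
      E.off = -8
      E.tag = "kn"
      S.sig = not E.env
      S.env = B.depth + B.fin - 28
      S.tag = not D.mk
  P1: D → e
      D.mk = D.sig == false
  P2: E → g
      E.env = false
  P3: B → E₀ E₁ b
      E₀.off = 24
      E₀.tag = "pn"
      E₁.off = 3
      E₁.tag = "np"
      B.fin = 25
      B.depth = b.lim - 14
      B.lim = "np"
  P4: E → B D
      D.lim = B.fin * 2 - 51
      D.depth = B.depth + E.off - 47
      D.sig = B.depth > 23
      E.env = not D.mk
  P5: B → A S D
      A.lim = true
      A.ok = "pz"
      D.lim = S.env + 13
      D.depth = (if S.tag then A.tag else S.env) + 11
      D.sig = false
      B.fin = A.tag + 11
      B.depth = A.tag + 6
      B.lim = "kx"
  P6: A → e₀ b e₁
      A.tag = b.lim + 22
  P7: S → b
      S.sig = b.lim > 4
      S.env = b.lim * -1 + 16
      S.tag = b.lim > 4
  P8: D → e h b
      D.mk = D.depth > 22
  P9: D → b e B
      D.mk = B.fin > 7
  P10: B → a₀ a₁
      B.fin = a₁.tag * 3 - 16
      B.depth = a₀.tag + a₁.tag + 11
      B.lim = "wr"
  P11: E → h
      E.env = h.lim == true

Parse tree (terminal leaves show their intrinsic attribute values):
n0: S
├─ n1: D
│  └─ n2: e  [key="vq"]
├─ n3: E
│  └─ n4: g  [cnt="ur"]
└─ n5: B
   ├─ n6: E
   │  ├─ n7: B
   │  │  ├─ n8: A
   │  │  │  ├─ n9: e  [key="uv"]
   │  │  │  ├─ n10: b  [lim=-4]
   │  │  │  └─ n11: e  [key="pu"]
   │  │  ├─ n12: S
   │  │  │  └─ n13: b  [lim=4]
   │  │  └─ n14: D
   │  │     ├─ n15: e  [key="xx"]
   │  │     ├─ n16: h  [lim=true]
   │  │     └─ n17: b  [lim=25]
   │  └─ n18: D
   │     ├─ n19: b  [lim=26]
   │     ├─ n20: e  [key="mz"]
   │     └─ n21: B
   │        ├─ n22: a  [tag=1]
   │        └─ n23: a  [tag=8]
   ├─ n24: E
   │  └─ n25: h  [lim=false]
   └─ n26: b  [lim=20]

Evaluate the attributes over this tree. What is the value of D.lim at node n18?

1. n1.lim = -9  [-9]
2. n1.depth = 22  [22]
3. n1.sig = false  [false]
4. n2.key = "vq"  [terminal]
5. n1.mk = true  [D.sig == false]
6. n3.off = -8  [-8]
7. n3.tag = "kn"  ["kn"]
8. n4.cnt = "ur"  [terminal]
9. n3.env = false  [false]
10. n6.off = 24  [24]
11. n6.tag = "pn"  ["pn"]
12. n8.lim = true  [true]
13. n8.ok = "pz"  ["pz"]
14. n9.key = "uv"  [terminal]
15. n10.lim = -4  [terminal]
16. n11.key = "pu"  [terminal]
17. n8.tag = 18  [b.lim + 22]
18. n13.lim = 4  [terminal]
19. n12.sig = false  [b.lim > 4]
20. n12.env = 12  [b.lim * -1 + 16]
21. n12.tag = false  [b.lim > 4]
22. n14.lim = 25  [S.env + 13]
23. n14.depth = 23  [(if S.tag then A.tag else S.env) + 11]
24. n14.sig = false  [false]
25. n15.key = "xx"  [terminal]
26. n16.lim = true  [terminal]
27. n17.lim = 25  [terminal]
28. n14.mk = true  [D.depth > 22]
29. n7.fin = 29  [A.tag + 11]
30. n7.depth = 24  [A.tag + 6]
31. n7.lim = "kx"  ["kx"]
32. n18.lim = 7  [B.fin * 2 - 51]
33. n18.depth = 1  [B.depth + E.off - 47]
34. n18.sig = true  [B.depth > 23]
35. n19.lim = 26  [terminal]
36. n20.key = "mz"  [terminal]
37. n22.tag = 1  [terminal]
38. n23.tag = 8  [terminal]
39. n21.fin = 8  [a₁.tag * 3 - 16]
40. n21.depth = 20  [a₀.tag + a₁.tag + 11]
41. n21.lim = "wr"  ["wr"]
42. n18.mk = true  [B.fin > 7]
43. n6.env = false  [not D.mk]
44. n24.off = 3  [3]
45. n24.tag = "np"  ["np"]
46. n25.lim = false  [terminal]
47. n24.env = false  [h.lim == true]
48. n26.lim = 20  [terminal]
49. n5.fin = 25  [25]
50. n5.depth = 6  [b.lim - 14]
51. n5.lim = "np"  ["np"]
52. n0.sig = true  [not E.env]
53. n0.env = 3  [B.depth + B.fin - 28]
54. n0.tag = false  [not D.mk]

7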